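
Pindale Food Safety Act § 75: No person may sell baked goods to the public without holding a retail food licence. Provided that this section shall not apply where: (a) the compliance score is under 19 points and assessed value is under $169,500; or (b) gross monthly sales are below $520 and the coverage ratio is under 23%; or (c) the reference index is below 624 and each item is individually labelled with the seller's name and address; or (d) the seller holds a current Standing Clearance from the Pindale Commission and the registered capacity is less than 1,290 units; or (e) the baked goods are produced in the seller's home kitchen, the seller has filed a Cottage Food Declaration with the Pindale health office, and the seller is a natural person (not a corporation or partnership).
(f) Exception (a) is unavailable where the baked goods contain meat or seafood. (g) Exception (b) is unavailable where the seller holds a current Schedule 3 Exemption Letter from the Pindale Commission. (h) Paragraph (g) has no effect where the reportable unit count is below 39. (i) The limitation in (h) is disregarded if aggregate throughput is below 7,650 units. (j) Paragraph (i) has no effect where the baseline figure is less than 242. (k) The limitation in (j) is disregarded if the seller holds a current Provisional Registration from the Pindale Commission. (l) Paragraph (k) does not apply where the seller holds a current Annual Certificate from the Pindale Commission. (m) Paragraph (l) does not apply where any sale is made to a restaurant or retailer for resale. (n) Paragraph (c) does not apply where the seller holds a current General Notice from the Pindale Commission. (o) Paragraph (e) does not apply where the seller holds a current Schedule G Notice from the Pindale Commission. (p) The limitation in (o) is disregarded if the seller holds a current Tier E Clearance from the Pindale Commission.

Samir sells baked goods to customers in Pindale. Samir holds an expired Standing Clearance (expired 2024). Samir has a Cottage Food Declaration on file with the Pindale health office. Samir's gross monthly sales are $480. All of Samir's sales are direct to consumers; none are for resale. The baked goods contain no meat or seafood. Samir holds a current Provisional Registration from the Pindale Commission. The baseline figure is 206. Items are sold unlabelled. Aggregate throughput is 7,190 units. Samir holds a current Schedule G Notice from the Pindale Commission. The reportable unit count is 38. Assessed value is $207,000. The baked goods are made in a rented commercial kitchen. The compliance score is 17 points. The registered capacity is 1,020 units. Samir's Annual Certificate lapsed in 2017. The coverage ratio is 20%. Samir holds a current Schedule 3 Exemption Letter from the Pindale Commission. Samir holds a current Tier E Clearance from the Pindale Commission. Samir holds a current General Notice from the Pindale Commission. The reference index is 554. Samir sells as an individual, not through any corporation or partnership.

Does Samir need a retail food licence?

Yes — Samir must hold a retail food licence.

Exception (a) does not apply: assessed value is $207,000, not under $169,500.
Exception (b): gross monthly sales are $480, below the $520 limit; the coverage ratio is 20%, under the 23% limit — every condition holds. But applying paragraphs (g)–(m): (g) operates against (b): a current Schedule 3 Exemption Letter is held. (h) operates (the reportable unit count is 38, below the 39 limit), but yields to (i): (i) operates against (h): aggregate throughput is 7,190 units, below the 7,650 units limit. (j) applies (the baseline figure is 206, less than the 242 limit), but is displaced by (k): (k) operates against (j): a current Provisional Registration is held. (l) is not engaged (the Annual Certificate is not current), so (k) stands. Exception (b) does not apply.
Exception (c) does not apply: items are sold unlabelled.
Exception (d) requires that the seller holds a current Standing Clearance from the Pindale Commission; but the Standing Clearance is not current, so (d) is unavailable.
Exception (e) does not apply: the baked goods are made in a commercial kitchen, not a home kitchen.
No exception displaces § 75.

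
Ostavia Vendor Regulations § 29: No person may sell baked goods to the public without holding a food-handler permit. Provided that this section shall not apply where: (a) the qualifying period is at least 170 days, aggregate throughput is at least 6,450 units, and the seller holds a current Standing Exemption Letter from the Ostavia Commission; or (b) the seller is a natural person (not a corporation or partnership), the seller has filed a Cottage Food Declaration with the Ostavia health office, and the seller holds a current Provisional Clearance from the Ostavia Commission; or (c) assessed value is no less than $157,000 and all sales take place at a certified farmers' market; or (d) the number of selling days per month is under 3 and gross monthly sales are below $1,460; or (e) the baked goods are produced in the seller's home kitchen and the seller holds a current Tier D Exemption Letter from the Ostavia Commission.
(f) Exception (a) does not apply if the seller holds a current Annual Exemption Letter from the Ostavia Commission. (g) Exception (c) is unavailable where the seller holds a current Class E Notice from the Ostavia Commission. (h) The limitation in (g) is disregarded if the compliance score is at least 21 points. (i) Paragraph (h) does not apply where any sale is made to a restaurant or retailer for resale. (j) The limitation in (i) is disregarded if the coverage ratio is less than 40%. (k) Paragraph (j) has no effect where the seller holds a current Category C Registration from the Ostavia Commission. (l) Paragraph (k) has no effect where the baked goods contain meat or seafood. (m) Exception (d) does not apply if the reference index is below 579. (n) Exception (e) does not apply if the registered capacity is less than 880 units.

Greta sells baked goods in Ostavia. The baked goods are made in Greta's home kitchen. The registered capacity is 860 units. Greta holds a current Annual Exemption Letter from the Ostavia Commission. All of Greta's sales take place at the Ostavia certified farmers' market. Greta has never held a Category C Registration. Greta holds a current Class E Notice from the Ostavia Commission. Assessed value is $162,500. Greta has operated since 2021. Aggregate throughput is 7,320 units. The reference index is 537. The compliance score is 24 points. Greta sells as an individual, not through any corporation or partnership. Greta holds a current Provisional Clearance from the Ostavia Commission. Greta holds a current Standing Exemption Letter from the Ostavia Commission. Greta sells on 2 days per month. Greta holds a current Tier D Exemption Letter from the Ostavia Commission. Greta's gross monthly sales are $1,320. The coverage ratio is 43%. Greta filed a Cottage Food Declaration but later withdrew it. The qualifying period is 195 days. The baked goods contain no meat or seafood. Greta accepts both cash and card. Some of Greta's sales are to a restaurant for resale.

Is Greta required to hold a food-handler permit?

Yes — Greta must hold a food-handler permit.

Exception (a) is satisfied on its face — the qualifying period is 195 days, meeting the 170 days threshold; aggregate throughput is 7,320 units, meeting the 6,450 units threshold; a current Standing Exemption Letter is held. However, paragraph (f) must be considered: (f) operates against (a): a current Annual Exemption Letter is held. Exception (a) does not apply.
Exception (b) requires that the seller has filed a Cottage Food Declaration with the Ostavia health office; but the Cottage Food Declaration was withdrawn, so (b) is unavailable.
Exception (c) is satisfied on its face — assessed value is $162,500, meeting the $157,000 threshold; all sales are at a certified farmers' market. However, paragraphs (g)–(l) must be considered: (g) is engaged — a current Class E Notice is held. (h) would limit (g) — the compliance score is 24 points, meeting the 21 points threshold — but (i) sets (h) aside: (i) is engaged — some sales are to a restaurant for resale. (j) does not operate here (the coverage ratio is 43%, not less than 40%), so (i) stands. (c) is therefore removed.
All of (d)'s requirements are met (the number of selling days per month is 2, under the 3 limit; gross monthly sales are $1,320, below the $1,460 limit). But applying paragraph (m): (m) is triggered — the reference index is 537, below the 579 limit. (d) is therefore removed.
All of (e)'s requirements are met (the baked goods are home-kitchen produced; a current Tier D Exemption Letter is held). However, paragraph (n) must be considered: (n) applies — the registered capacity is 860 units, less than the 880 units limit. So (e) is unavailable.
None of the exceptions is available; § 29 applies in full.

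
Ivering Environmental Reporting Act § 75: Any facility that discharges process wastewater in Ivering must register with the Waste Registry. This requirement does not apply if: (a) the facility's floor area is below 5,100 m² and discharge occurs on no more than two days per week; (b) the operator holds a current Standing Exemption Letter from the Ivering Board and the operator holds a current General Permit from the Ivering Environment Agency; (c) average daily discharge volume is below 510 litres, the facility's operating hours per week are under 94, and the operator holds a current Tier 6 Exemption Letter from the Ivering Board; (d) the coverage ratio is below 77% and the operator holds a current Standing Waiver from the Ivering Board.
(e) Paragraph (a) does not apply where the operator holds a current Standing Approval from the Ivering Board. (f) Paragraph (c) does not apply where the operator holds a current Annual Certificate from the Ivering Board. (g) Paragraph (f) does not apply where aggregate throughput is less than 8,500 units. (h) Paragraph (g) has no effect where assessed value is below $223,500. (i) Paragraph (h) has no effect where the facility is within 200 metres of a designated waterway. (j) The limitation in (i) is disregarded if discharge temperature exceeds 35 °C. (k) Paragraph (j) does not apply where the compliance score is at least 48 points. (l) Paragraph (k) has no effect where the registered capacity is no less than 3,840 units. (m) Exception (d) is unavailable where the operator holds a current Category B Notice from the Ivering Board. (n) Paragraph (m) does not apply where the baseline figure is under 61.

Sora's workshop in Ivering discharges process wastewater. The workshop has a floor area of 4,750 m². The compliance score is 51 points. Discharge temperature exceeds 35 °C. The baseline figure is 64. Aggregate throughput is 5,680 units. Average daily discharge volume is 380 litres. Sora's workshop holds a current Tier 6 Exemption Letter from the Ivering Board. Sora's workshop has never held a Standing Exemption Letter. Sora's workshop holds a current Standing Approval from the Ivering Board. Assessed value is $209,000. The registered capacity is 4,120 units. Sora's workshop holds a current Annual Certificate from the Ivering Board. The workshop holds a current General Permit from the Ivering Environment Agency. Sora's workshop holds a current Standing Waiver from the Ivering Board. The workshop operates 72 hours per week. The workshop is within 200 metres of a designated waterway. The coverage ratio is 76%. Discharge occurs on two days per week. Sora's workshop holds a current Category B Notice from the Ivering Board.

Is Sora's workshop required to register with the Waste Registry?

Yes — Sora's workshop must register with the Waste Registry.

All of (a)'s requirements are met (the facility's floor area is 4,750 m², below the 5,100 m² limit; discharge occurs on no more than two days per week). However, paragraph (e) must be considered: (e) is triggered — a current Standing Approval is held. Exception (a) does not apply.
Exception (b) does not apply: there is no Standing Exemption Letter in force.
Exception (c) is satisfied on its face — average daily discharge volume is 380 litres, below the 510 litres limit; the facility's operating hours per week are 72, under the 94 limit; a current Tier 6 Exemption Letter is held. But: (f) operates against (c): a current Annual Certificate is held. (g) would limit (f) — aggregate throughput is 5,680 units, less than the 8,500 units limit — but (h) sets (g) aside: (h) operates against (g): assessed value is $209,000, below the $223,500 limit. (i) would limit (h) — the workshop is within 200 m of a designated waterway — but (j) sets (i) aside: (j) operates — discharge temperature exceeds 35 °C. (k) is engaged (the compliance score is 51 points, meeting the 48 points threshold), but is set aside by (l): (l) operates against (k): the registered capacity is 4,120 units, meeting the 3,840 units threshold. So (c) is unavailable.
Exception (d): the coverage ratio is 76%, below the 77% limit; a current Standing Waiver is held — every condition holds. However, paragraphs (m)–(n) must be considered: (m) is triggered — a current Category B Notice is held. (n) does not operate here (the baseline figure is 64, not under 61), so (m) stands. (d) is therefore removed.
Every exception is unavailable, so the rule governs.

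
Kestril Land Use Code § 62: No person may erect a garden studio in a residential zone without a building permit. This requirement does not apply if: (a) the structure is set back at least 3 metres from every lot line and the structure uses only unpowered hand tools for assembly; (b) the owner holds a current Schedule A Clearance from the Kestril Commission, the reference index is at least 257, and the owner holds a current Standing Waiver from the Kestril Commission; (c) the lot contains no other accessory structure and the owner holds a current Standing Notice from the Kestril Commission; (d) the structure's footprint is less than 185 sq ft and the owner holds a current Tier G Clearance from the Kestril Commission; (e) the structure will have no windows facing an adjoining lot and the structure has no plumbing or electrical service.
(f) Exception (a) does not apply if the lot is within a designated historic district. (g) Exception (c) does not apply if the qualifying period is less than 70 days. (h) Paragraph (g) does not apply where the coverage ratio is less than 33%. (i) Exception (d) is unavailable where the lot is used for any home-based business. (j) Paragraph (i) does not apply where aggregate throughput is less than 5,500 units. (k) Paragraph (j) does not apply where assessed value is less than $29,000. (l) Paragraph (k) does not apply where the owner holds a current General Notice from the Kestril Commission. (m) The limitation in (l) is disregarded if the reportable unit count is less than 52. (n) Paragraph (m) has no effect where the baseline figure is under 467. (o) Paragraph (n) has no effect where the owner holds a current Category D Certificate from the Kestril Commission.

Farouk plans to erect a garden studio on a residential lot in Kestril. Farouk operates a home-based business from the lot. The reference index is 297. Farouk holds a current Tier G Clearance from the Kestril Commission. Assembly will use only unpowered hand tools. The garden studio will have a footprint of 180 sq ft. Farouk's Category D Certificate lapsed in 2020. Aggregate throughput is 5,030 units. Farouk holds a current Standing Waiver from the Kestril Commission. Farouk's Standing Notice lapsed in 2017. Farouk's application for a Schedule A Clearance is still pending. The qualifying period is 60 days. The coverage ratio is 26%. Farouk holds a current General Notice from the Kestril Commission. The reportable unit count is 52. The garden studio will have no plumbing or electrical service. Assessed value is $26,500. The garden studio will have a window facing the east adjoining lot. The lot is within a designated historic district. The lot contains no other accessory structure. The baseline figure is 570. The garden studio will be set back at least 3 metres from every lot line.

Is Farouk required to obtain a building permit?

All of (a)'s requirements are met (the setback is at least 3 m on every side; assembly uses only hand tools). However, paragraph (f) must be considered: (f) is engaged — the lot is in a historic district. Exception (a) does not apply.
Exception (b) does not apply: there is no Schedule A Clearance in force.
Exception (c) requires that the owner holds a current Standing Notice from the Kestril Commission; but there is no Standing Notice in force, so (c) is unavailable.
Exception (d) is satisfied on its face — the structure's footprint is 180 sq ft, less than the 185 sq ft limit; a current Tier G Clearance is held. As to paragraphs (i)–(o): (i) would limit (d) — a home-based business operates on the lot — but (j) sets (i) aside: (j) is triggered — aggregate throughput is 5,030 units, less than the 5,500 units limit. (k) is engaged (assessed value is $26,500, less than the $29,000 limit), but yields to (l): (l) operates — a current General Notice is held. (m), which would lift (l), is inapplicable — the reportable unit count is 52, not less than 52. So (d) applies.
Exception (e) requires that the structure will have no windows facing an adjoining lot; but a window faces an adjoining lot, so (e) is unavailable.

No — exception (d) applies; Farouk does not need a building permit.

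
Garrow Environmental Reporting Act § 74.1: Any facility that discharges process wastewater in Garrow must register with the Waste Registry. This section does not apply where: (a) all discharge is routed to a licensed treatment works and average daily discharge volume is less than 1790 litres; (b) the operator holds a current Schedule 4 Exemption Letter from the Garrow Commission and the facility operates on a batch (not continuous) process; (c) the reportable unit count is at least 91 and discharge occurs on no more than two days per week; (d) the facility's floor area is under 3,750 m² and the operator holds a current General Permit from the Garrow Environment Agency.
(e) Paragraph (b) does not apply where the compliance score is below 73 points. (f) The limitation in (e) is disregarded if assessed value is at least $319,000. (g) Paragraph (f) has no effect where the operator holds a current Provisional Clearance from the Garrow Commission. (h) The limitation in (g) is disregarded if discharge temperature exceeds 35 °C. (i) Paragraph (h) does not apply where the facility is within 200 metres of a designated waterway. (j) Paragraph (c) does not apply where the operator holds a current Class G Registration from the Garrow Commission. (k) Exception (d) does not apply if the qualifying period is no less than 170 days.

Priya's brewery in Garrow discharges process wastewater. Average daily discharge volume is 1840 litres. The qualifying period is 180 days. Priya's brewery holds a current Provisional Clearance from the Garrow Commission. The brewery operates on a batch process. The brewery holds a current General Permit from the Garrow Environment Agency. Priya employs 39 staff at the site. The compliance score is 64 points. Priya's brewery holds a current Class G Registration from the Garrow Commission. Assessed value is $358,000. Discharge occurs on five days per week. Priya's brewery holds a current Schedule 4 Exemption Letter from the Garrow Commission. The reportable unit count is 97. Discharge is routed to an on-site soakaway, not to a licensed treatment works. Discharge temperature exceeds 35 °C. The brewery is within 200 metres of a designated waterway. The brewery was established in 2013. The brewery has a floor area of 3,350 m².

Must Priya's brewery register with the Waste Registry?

Yes — Priya's brewery must register with the Waste Registry.

Exception (a) requires that all discharge is routed to a licensed treatment works; but discharge is not routed to a licensed treatment works, so (a) is unavailable.
Exception (b): a current Schedule 4 Exemption Letter is held; the facility operates on a batch process — every condition holds. However, paragraphs (e)–(i) must be considered: (e) applies — the compliance score is 64 points, below the 73 points limit. (f) applies (assessed value is $358,000, meeting the $319,000 threshold), but is set aside by (g): (g) operates against (f): a current Provisional Clearance is held. (h) operates (discharge temperature exceeds 35 °C), but is overridden by (i): (i) operates against (h): the brewery is within 200 m of a designated waterway. Exception (b) does not apply.
Exception (c) fails — discharge occurs on five days per week.
Exception (d) is satisfied on its face — the facility's floor area is 3,350 m², under the 3,750 m² limit; a current General Permit is held. Turning to paragraph (k): (k) is engaged — the qualifying period is 180 days, meeting the 170 days threshold. So (d) is unavailable.
Every exception is unavailable, so the rule governs.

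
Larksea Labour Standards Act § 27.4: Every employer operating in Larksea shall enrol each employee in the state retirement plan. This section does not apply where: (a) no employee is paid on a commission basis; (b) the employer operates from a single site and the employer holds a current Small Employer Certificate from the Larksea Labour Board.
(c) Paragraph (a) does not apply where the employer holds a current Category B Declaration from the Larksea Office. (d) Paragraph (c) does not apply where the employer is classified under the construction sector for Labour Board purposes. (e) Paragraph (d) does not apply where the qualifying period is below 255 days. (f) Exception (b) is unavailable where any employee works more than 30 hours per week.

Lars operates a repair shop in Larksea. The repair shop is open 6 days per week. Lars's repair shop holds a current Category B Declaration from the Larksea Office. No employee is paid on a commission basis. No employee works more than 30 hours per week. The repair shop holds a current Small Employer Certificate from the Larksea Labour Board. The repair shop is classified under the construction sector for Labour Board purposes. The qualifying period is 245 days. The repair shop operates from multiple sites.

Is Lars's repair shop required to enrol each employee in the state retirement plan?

Exception (a)'s conditions are all satisfied: no employee is paid on commission. Turning to paragraphs (c)–(e): (c) operates against (a): a current Category B Declaration is held. (d) applies (the repair shop is classified under the construction sector), but is set aside by (e): (e) operates against (d): the qualifying period is 245 days, below the 255 days limit. Exception (a) does not apply.
Exception (b) requires that the employer operates from a single site; but the employer operates from multiple sites, so (b) is unavailable.
None of the exceptions is available; § 27.4 applies in full.

Yes — Lars's repair shop must enrol each employee in the state retirement plan.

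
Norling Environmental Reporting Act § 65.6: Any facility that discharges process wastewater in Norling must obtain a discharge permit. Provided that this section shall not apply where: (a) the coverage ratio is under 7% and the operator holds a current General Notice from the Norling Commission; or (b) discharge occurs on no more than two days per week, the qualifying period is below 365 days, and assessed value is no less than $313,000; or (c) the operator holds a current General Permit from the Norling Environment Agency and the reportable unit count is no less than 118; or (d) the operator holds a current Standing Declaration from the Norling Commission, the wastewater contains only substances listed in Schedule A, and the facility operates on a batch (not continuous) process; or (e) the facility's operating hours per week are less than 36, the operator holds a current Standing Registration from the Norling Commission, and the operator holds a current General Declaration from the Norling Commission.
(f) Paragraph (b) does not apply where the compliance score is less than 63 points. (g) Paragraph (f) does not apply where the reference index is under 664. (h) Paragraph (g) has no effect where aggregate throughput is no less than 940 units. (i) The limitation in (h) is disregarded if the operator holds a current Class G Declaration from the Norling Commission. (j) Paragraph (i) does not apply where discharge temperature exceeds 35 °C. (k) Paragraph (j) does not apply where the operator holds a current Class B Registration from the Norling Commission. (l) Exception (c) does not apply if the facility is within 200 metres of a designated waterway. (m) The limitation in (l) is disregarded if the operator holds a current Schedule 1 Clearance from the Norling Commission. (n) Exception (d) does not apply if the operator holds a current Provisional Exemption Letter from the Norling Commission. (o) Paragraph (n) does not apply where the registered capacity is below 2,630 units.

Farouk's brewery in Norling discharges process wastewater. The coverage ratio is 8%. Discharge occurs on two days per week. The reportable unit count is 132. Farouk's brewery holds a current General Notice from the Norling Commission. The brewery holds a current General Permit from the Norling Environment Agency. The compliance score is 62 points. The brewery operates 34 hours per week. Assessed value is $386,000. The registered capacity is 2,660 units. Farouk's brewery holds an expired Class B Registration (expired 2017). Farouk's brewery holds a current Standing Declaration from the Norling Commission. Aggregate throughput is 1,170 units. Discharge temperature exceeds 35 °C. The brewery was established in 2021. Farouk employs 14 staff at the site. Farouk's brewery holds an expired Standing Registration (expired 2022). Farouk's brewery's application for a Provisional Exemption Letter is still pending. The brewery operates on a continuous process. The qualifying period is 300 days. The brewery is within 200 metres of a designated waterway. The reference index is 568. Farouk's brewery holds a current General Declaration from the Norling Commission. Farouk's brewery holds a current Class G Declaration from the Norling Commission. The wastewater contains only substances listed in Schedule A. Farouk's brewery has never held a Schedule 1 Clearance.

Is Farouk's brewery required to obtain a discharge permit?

Yes — Farouk's brewery must obtain a discharge permit.

Exception (a) requires that the coverage ratio is under 7%; but the coverage ratio is 8%, not under 7%, so (a) is unavailable.
All of (b)'s requirements are met (discharge occurs on no more than two days per week; the qualifying period is 300 days, below the 365 days limit; assessed value is $386,000, meeting the $313,000 threshold). But applying paragraphs (f)–(k): (f) is triggered — the compliance score is 62 points, less than the 63 points limit. (g) operates (the reference index is 568, under the 664 limit), but yields to (h): (h) is triggered — aggregate throughput is 1,170 units, meeting the 940 units threshold. (i) operates (a current Class G Declaration is held), but is itself disapplied by (j): (j) operates — discharge temperature exceeds 35 °C. (k) does not operate here (no current Class B Registration is held), so (j) stands. (b) is therefore removed.
Exception (c) is satisfied on its face — a current General Permit is held; the reportable unit count is 132, meeting the 118 threshold. But: (l) is engaged — the brewery is within 200 m of a designated waterway. (m) is not engaged (the Schedule 1 Clearance is not current), so (l) stands. (c) is therefore removed.
Exception (d) requires that the facility operates on a batch (not continuous) process; but the facility operates on a continuous process, so (d) is unavailable.
Exception (e) fails — no current Standing Registration is held.
None of the exceptions is available; § 65.6 applies in full.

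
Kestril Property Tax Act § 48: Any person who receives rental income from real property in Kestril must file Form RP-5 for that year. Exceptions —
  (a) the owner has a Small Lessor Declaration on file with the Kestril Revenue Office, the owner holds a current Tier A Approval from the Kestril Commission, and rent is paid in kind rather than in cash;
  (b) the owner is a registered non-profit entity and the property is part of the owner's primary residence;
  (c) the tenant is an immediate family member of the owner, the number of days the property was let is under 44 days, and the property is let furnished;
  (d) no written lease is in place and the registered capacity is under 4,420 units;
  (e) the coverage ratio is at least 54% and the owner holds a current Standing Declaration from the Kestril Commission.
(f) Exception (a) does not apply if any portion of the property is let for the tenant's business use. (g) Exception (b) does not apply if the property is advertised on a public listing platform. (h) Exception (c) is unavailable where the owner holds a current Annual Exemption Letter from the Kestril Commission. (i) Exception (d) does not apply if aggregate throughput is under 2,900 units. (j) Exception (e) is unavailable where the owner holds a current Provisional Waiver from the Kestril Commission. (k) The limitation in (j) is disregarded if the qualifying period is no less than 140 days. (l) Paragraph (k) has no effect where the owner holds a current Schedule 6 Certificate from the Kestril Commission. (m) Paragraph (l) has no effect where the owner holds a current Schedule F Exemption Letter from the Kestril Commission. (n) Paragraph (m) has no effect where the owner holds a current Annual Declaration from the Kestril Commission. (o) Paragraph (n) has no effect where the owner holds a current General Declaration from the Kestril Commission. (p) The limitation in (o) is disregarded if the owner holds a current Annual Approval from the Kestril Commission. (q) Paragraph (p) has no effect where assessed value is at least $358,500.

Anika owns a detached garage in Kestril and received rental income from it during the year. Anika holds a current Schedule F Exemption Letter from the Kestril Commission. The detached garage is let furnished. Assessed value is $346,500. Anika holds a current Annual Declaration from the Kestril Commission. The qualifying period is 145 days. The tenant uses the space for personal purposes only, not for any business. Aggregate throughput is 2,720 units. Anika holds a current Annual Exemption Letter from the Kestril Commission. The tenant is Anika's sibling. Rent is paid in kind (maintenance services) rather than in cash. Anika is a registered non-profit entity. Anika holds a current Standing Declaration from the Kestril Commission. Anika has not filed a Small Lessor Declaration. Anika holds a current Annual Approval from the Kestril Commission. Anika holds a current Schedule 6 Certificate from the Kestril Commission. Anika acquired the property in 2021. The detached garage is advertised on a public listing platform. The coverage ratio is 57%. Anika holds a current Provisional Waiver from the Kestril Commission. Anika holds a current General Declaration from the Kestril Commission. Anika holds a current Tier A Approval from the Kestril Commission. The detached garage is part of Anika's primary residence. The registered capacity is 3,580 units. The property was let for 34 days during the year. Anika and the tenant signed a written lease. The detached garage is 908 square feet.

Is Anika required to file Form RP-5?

Yes — Anika must file Form RP-5.

Exception (a) fails — no Small Lessor Declaration is on file.
Exception (b): Anika is a registered non-profit; the detached garage is part of the primary residence — every condition holds. But: (g) is engaged — the property is publicly advertised. Exception (b) does not apply.
Exception (c)'s conditions are all satisfied: the tenant is an immediate family member; the number of days the property was let is 34 days, under the 44 days limit; the property is let furnished. But: (h) operates against (c): a current Annual Exemption Letter is held. Exception (c) does not apply.
Exception (d) requires that no written lease is in place; but a written lease is in place, so (d) is unavailable.
Exception (e)'s conditions are all satisfied: the coverage ratio is 57%, meeting the 54% threshold; a current Standing Declaration is held. Turning to paragraphs (j)–(q): (j) operates against (e): a current Provisional Waiver is held. (k) would limit (j) — the qualifying period is 145 days, meeting the 140 days threshold — but (l) sets (k) aside: (l) operates — a current Schedule 6 Certificate is held. (m) would limit (l) — a current Schedule F Exemption Letter is held — but (n) sets (m) aside: (n) operates against (m): a current Annual Declaration is held. (o) is triggered (a current General Declaration is held), but is overridden by (p): (p) operates — a current Annual Approval is held. (q) is not triggered (assessed value is $346,500, short of $358,500), so (p) stands. So (e) is unavailable.
No exception applies. The general rule governs.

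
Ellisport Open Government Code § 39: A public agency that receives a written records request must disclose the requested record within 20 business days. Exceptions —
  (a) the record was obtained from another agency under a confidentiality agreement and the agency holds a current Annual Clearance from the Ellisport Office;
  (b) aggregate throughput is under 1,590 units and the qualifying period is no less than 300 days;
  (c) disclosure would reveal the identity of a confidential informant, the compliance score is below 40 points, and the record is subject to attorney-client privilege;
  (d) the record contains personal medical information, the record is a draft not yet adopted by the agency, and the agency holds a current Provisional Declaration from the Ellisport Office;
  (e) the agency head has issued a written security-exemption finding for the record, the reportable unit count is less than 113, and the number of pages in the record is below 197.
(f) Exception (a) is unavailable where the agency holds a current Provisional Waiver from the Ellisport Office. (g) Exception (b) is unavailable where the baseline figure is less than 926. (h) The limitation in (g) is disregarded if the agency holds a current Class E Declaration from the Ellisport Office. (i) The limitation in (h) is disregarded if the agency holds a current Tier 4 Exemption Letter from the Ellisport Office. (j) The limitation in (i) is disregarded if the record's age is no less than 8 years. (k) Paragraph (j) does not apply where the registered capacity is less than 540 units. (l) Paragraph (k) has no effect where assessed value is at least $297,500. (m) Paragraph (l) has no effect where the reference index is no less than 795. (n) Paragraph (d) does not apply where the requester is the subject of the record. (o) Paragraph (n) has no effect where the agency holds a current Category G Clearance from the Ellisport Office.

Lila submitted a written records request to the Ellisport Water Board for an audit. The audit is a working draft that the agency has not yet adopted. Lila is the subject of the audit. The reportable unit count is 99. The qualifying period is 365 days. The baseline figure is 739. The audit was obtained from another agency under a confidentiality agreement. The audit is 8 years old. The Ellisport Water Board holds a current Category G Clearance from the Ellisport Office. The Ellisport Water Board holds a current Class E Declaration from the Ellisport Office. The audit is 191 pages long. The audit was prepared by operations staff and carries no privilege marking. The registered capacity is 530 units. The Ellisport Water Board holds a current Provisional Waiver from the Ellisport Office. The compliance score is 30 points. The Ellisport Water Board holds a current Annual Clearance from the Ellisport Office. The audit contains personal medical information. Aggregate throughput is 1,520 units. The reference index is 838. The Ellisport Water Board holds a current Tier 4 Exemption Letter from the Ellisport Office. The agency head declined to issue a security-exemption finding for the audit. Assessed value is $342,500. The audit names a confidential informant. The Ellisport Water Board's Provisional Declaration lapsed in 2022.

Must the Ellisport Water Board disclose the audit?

All of (a)'s requirements are met (the audit was obtained under a confidentiality agreement; a current Annual Clearance is held). But: (f) is engaged — a current Provisional Waiver is held. So (a) is unavailable.
Exception (b): aggregate throughput is 1,520 units, under the 1,590 units limit; the qualifying period is 365 days, meeting the 300 days threshold — every condition holds. But: (g) operates against (b): the baseline figure is 739, less than the 926 limit. (h) applies (a current Class E Declaration is held), but is set aside by (i): (i) operates against (h): a current Tier 4 Exemption Letter is held. (j) applies (the record's age is 8 years, meeting the 8 years threshold), but is set aside by (k): (k) applies — the registered capacity is 530 units, less than the 540 units limit. (l) would limit (k) — assessed value is $342,500, meeting the $297,500 threshold — but (m) sets (l) aside: (m) operates against (l): the reference index is 838, meeting the 795 threshold. Exception (b) does not apply.
Exception (c) requires that the record is subject to attorney-client privilege; but the audit carries no privilege marking, so (c) is unavailable.
Exception (d) does not apply: no current Provisional Declaration is held.
Exception (e) requires that the agency head has issued a written security-exemption finding for the record; but the agency head declined to issue a security-exemption finding, so (e) is unavailable.
None of the exceptions is available; § 39 applies in full.

Yes — the Ellisport Water Board must disclose the audit.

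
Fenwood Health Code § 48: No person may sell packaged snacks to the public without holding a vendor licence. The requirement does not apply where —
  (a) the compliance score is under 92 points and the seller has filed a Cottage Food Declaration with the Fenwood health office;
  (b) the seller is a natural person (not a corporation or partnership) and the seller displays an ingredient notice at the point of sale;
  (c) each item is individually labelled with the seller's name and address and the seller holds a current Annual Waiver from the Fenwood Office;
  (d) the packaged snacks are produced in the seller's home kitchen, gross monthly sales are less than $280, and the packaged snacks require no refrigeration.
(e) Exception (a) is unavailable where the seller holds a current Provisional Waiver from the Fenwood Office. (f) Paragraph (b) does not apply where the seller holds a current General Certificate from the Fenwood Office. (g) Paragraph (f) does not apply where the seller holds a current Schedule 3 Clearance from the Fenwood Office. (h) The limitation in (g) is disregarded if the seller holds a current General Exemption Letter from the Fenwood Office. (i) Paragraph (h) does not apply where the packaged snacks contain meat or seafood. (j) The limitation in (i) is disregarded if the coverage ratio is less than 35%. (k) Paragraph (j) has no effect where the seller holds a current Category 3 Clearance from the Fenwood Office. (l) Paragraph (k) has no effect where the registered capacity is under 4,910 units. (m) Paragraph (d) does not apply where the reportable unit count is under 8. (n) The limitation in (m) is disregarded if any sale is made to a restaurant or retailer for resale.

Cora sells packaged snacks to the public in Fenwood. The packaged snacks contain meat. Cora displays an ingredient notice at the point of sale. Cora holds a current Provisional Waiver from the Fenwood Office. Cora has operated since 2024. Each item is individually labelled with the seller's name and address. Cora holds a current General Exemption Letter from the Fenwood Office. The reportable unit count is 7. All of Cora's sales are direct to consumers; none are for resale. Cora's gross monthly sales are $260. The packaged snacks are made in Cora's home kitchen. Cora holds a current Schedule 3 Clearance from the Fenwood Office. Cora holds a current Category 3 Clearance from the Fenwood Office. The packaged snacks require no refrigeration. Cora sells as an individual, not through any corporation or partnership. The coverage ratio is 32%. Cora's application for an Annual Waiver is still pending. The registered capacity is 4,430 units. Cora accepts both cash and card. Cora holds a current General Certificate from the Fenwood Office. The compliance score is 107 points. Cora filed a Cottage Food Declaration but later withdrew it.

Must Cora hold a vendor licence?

Yes — Cora must hold a vendor licence.

Exception (a) does not apply: the compliance score is 107 points, not under 92 points.
All of (b)'s requirements are met (the seller is a natural person; an ingredient notice is displayed). But applying paragraphs (f)–(l): (f) operates — a current General Certificate is held. (g) applies (a current Schedule 3 Clearance is held), but is overridden by (h): (h) is engaged — a current General Exemption Letter is held. (i) is triggered (the packaged snacks contain meat), but is overridden by (j): (j) operates against (i): the coverage ratio is 32%, less than the 35% limit. (k) is engaged (a current Category 3 Clearance is held), but is displaced by (l): (l) applies — the registered capacity is 4,430 units, under the 4,910 units limit. So (b) is unavailable.
Exception (c) requires that the seller holds a current Annual Waiver from the Fenwood Office; but the Annual Waiver is not current, so (c) is unavailable.
All of (d)'s requirements are met (the packaged snacks are home-kitchen produced; gross monthly sales are $260, less than the $280 limit; the packaged snacks are shelf-stable). But applying paragraphs (m)–(n): (m) operates against (d): the reportable unit count is 7, under the 8 limit. (n), which would lift (m), is inapplicable — no sales are for resale. Exception (d) does not apply.
Every exception is unavailable, so the rule governs.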